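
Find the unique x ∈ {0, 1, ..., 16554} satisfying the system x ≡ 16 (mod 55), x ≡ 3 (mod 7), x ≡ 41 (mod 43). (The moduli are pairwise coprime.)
x ≡ 1116 (mod 16555); the representative in [0, 16555) is 1116

The moduli 55, 7, 43 are pairwise coprime, so by the CRT there is a unique solution mod 55·7·43 = 16555.
Solve by successive substitution. Start with x ≡ 16 (mod 55).
  Combine with x ≡ 3 (mod 7): write x = 16 + 55·t and require 16 + 55·t ≡ 3 (mod 7), i.e. 55·t ≡ 3 − 16 ≡ 1 (mod 7). Since 55^(−1) ≡ 6 (mod 7) (55 ≡ 6 (mod 7)), t ≡ 6·1 ≡ 6 (mod 7). So x ≡ 16 + 55·6 = 346 (mod 385).
  Combine with x ≡ 41 (mod 43): write x = 346 + 385·t and require 346 + 385·t ≡ 41 (mod 43), i.e. 385·t ≡ 41 − 346 ≡ 39 (mod 43). Since 385^(−1) ≡ 21 (mod 43) (385 ≡ 41 (mod 43)), t ≡ 21·39 ≡ 2 (mod 43). So x ≡ 346 + 385·2 = 1116 (mod 16555).
Unique solution in [0, 16555): x = 1116.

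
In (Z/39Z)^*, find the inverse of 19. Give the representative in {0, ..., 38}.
Apply the extended Euclidean algorithm to (39, 19), tracking rows (r, s, t) with s·39 + t·19 = r. Each division r_prev = q·r_cur + r_new produces the new row as (previous row) − q·(current row):
  row A: (39, 1, 0)   [1·39 + 0·19 = 39]
  row B: (19, 0, 1)   [0·39 + 1·19 = 19]
  39 = 2·19 + 1   → row C = row A − 2·row B = (1, 1, −2)   [check: 1·39 − 2·19 = 1]
  19 = 19·1 + 0   → remainder 0, stop. gcd = 1 (last nonzero row C).
The gcd is 1, so 19 is invertible mod 39. The last nonzero row gives 1·39 − 2·19 = 1, so t = −2. So 19^(−1) ≡ −2 ≡ 37 (mod 39). Verify: 19 · 37 = 703 ≡ 1 (mod 39). ✓

Final answer: 19^(−1) ≡ 37 (mod 39)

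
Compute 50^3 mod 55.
40

Use repeated squaring. Binary(3) = 11. Walk through the bits of the exponent 3 left-to-right: at each bit after the leading one, square the running value, then multiply by 50 if the bit is 1 (always reducing mod 55):
  bit 1 = 1 (leading): start with 50.
  bit 2 = 1: square 50^2 = 2500 ≡ 25; bit is 1, so multiply 25·50 = 1250 ≡ 40 (mod 55).
Final value: 50^3 ≡ 40 (mod 55).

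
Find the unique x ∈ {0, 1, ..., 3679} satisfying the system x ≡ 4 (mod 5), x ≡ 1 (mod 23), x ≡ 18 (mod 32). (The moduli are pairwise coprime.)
x ≡ 3474 (mod 3680); the representative in [0, 3680) is 3474

The moduli 5, 23, 32 are pairwise coprime, so by the CRT there is a unique solution mod 5·23·32 = 3680.
Solve by successive substitution. Start with x ≡ 4 (mod 5).
  Combine with x ≡ 1 (mod 23): write x = 4 + 5·t and require 4 + 5·t ≡ 1 (mod 23), i.e. 5·t ≡ 1 − 4 ≡ 20 (mod 23). Since 5^(−1) ≡ 14 (mod 23), t ≡ 14·20 ≡ 4 (mod 23). So x ≡ 4 + 5·4 = 24 (mod 115).
  Combine with x ≡ 18 (mod 32): write x = 24 + 115·t and require 24 + 115·t ≡ 18 (mod 32), i.e. 115·t ≡ 18 − 24 ≡ 26 (mod 32). Since 115^(−1) ≡ 27 (mod 32) (115 ≡ 19 (mod 32)), t ≡ 27·26 ≡ 30 (mod 32). So x ≡ 24 + 115·30 = 3474 (mod 3680).
Unique solution in [0, 3680): x = 3474.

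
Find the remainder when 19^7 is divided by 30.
19

Use repeated squaring. Binary(7) = 111. Walk through the bits of the exponent 7 left-to-right: at each bit after the leading one, square the running value, then multiply by 19 if the bit is 1 (always reducing mod 30):
  bit 1 = 1 (leading): start with 19.
  bit 2 = 1: square 19^2 = 361 ≡ 1; bit is 1, so multiply 1·19 = 19 (mod 30).
  bit 3 = 1: square 19^2 = 361 ≡ 1; bit is 1, so multiply 1·19 = 19 (mod 30).
Final value: 19^7 ≡ 19 (mod 30).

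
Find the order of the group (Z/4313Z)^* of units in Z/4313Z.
|(Z/4313Z)^*| = 4068

(Z/4313Z)^* consists of the classes a with gcd(a, 4313) = 1, so its order is φ(4313). φ is multiplicative, with φ(p^e) = p^e − p^(e−1). Factorise 4313 = 19 · 227. Then
  φ(4313) = (19 − 1) · (227 − 1) = 18 · 226 = 4068.
Thus |(Z/4313Z)^*| = 4068.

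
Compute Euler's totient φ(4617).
φ(4617) = 2916

φ is multiplicative, with φ(p^e) = p^e − p^(e−1). Factorise 4617 = 3^5 · 19. Then
  φ(4617) = (3^5 − 3^4) · (19 − 1) = 162 · 18 = 2916.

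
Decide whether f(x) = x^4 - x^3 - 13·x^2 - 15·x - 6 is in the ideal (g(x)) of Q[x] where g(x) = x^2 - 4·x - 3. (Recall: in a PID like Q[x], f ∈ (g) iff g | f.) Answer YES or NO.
In Q[x] the ideal (g) consists of all multiples of g, so f ∈ (g) iff g | f, i.e. iff the remainder of f on division by g is 0. Divide f by g (g is monic, so eliminate the leading term of the running remainder at each step):
  leading term x^4: subtract (x^2)·g(x) = x^4 - 4·x^3 - 3·x^2, leaving 3·x^3 - 10·x^2 - 15·x - 6
  leading term 3·x^3: subtract (3·x)·g(x) = 3·x^3 - 12·x^2 - 9·x, leaving 2·x^2 - 6·x - 6
  leading term 2·x^2: subtract (2)·g(x) = 2·x^2 - 8·x - 6, leaving 2·x
The remainder r(x) = 2·x ≠ 0 (and deg r < deg g), so g ∤ f, i.e. f ∉ (g).

Final answer: NO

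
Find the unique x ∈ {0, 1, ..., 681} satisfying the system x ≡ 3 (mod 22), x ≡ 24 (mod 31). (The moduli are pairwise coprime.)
x ≡ 179 (mod 682); the representative in [0, 682) is 179

The moduli 22, 31 are pairwise coprime, so by the CRT there is a unique solution mod 22·31 = 682.
Solve by successive substitution. Start with x ≡ 3 (mod 22).
  Combine with x ≡ 24 (mod 31): write x = 3 + 22·t and require 3 + 22·t ≡ 24 (mod 31), i.e. 22·t ≡ 24 − 3 ≡ 21 (mod 31). Since 22^(−1) ≡ 24 (mod 31), t ≡ 24·21 ≡ 8 (mod 31). So x ≡ 3 + 22·8 = 179 (mod 682).
Unique solution in [0, 682): x = 179.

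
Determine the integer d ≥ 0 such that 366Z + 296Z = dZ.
In the PID Z, (a, b) is generated by gcd(a, b). Compute gcd(366, 296) with the extended Euclidean algorithm, tracking rows (r, s, t) with s·366 + t·296 = r:
  row A: (366, 1, 0)   [1·366 + 0·296 = 366]
  row B: (296, 0, 1)   [0·366 + 1·296 = 296]
  366 = 1·296 + 70   → row C = row A − 1·row B = (70, 1, −1)   [check: 1·366 − 1·296 = 70]
  296 = 4·70 + 16   → row D = row B − 4·row C = (16, −4, 5)   [check: −4·366 + 5·296 = 16]
  70 = 4·16 + 6   → row E = row C − 4·row D = (6, 17, −21)   [check: 17·366 − 21·296 = 6]
  16 = 2·6 + 4   → row F = row D − 2·row E = (4, −38, 47)   [check: −38·366 + 47·296 = 4]
  6 = 1·4 + 2   → row G = row E − 1·row F = (2, 55, −68)   [check: 55·366 − 68·296 = 2]
  4 = 2·2 + 0   → remainder 0, stop. gcd = 2 (last nonzero row G).
So gcd(366, 296) = 2, with Bézout identity 55·366 − 68·296 = 2. Containment (⊇): the Bézout identity exhibits 2 as an element of (366, 296), giving (2) ⊆ (366, 296). Containment (⊆): since 2 | 366 and 2 | 296 (366 = 2·183, 296 = 2·148), every Z-linear combination of 366 and 296 is divisible by 2, so (366, 296) ⊆ (2). Therefore (366, 296) = (2), d = 2.

Final answer: (366, 296) = (2); d = 2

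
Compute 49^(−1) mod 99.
49^(−1) ≡ 97 (mod 99)

Apply the extended Euclidean algorithm to (99, 49), tracking rows (r, s, t) with s·99 + t·49 = r. Each division r_prev = q·r_cur + r_new produces the new row as (previous row) − q·(current row):
  row A: (99, 1, 0)   [1·99 + 0·49 = 99]
  row B: (49, 0, 1)   [0·99 + 1·49 = 49]
  99 = 2·49 + 1   → row C = row A − 2·row B = (1, 1, −2)   [check: 1·99 − 2·49 = 1]
  49 = 49·1 + 0   → remainder 0, stop. gcd = 1 (last nonzero row C).
The gcd is 1, so 49 is invertible mod 99. The last nonzero row gives 1·99 − 2·49 = 1, so t = −2. So 49^(−1) ≡ −2 ≡ 97 (mod 99). Verify: 49 · 97 = 4753 ≡ 1 (mod 99). ✓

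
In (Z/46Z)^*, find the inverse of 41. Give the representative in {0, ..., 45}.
41^(−1) ≡ 9 (mod 46)

Apply the extended Euclidean algorithm to (46, 41), tracking rows (r, s, t) with s·46 + t·41 = r. Each division r_prev = q·r_cur + r_new produces the new row as (previous row) − q·(current row):
  row A: (46, 1, 0)   [1·46 + 0·41 = 46]
  row B: (41, 0, 1)   [0·46 + 1·41 = 41]
  46 = 1·41 + 5   → row C = row A − 1·row B = (5, 1, −1)   [check: 1·46 − 1·41 = 5]
  41 = 8·5 + 1   → row D = row B − 8·row C = (1, −8, 9)   [check: −8·46 + 9·41 = 1]
  5 = 5·1 + 0   → remainder 0, stop. gcd = 1 (last nonzero row D).
The gcd is 1, so 41 is invertible mod 46. The last nonzero row gives −8·46 + 9·41 = 1, so t = 9. So 41^(−1) ≡ 9 (mod 46). Verify: 41 · 9 = 369 ≡ 1 (mod 46). ✓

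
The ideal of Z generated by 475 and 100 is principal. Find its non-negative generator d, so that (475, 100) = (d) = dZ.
(475, 100) = (25); d = 25

In the PID Z, (a, b) is generated by gcd(a, b). Compute gcd(475, 100) with the extended Euclidean algorithm, tracking rows (r, s, t) with s·475 + t·100 = r:
  row A: (475, 1, 0)   [1·475 + 0·100 = 475]
  row B: (100, 0, 1)   [0·475 + 1·100 = 100]
  475 = 4·100 + 75   → row C = row A − 4·row B = (75, 1, −4)   [check: 1·475 − 4·100 = 75]
  100 = 1·75 + 25   → row D = row B − 1·row C = (25, −1, 5)   [check: −1·475 + 5·100 = 25]
  75 = 3·25 + 0   → remainder 0, stop. gcd = 25 (last nonzero row D).
So gcd(475, 100) = 25, with Bézout identity −1·475 + 5·100 = 25. Containment (⊇): the Bézout identity exhibits 25 as an element of (475, 100), giving (25) ⊆ (475, 100). Containment (⊆): since 25 | 475 and 25 | 100 (475 = 25·19, 100 = 25·4), every Z-linear combination of 475 and 100 is divisible by 25, so (475, 100) ⊆ (25). Therefore (475, 100) = (25), d = 25.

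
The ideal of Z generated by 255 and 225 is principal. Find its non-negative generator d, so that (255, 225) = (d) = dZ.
In the PID Z, (a, b) is generated by gcd(a, b). Compute gcd(255, 225) with the extended Euclidean algorithm, tracking rows (r, s, t) with s·255 + t·225 = r:
  row A: (255, 1, 0)   [1·255 + 0·225 = 255]
  row B: (225, 0, 1)   [0·255 + 1·225 = 225]
  255 = 1·225 + 30   → row C = row A − 1·row B = (30, 1, −1)   [check: 1·255 − 1·225 = 30]
  225 = 7·30 + 15   → row D = row B − 7·row C = (15, −7, 8)   [check: −7·255 + 8·225 = 15]
  30 = 2·15 + 0   → remainder 0, stop. gcd = 15 (last nonzero row D).
So gcd(255, 225) = 15, with Bézout identity −7·255 + 8·225 = 15. Containment (⊇): the Bézout identity exhibits 15 as an element of (255, 225), giving (15) ⊆ (255, 225). Containment (⊆): since 15 | 255 and 15 | 225 (255 = 15·17, 225 = 15·15), every Z-linear combination of 255 and 225 is divisible by 15, so (255, 225) ⊆ (15). Therefore (255, 225) = (15), d = 15.

Final answer: (255, 225) = (15); d = 15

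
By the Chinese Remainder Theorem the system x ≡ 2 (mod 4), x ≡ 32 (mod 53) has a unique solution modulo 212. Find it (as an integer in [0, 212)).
The moduli 4, 53 are pairwise coprime, so by the CRT there is a unique solution mod 4·53 = 212.
Solve by successive substitution. Start with x ≡ 2 (mod 4).
  Combine with x ≡ 32 (mod 53): write x = 2 + 4·t and require 2 + 4·t ≡ 32 (mod 53), i.e. 4·t ≡ 32 − 2 ≡ 30 (mod 53). Since 4^(−1) ≡ 40 (mod 53), t ≡ 40·30 ≡ 34 (mod 53). So x ≡ 2 + 4·34 = 138 (mod 212).
Unique solution in [0, 212): x = 138.

Final answer: x ≡ 138 (mod 212); the representative in [0, 212) is 138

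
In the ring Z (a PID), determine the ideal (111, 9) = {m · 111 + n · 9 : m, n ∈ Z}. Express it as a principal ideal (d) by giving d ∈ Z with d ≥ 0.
In the PID Z, (a, b) is generated by gcd(a, b). Compute gcd(111, 9) with the extended Euclidean algorithm, tracking rows (r, s, t) with s·111 + t·9 = r:
  row A: (111, 1, 0)   [1·111 + 0·9 = 111]
  row B: (9, 0, 1)   [0·111 + 1·9 = 9]
  111 = 12·9 + 3   → row C = row A − 12·row B = (3, 1, −12)   [check: 1·111 − 12·9 = 3]
  9 = 3·3 + 0   → remainder 0, stop. gcd = 3 (last nonzero row C).
So gcd(111, 9) = 3, with Bézout identity 1·111 − 12·9 = 3. Containment (⊇): the Bézout identity exhibits 3 as an element of (111, 9), giving (3) ⊆ (111, 9). Containment (⊆): since 3 | 111 and 3 | 9 (111 = 3·37, 9 = 3·3), every Z-linear combination of 111 and 9 is divisible by 3, so (111, 9) ⊆ (3). Therefore (111, 9) = (3), d = 3.

Final answer: (111, 9) = (3); d = 3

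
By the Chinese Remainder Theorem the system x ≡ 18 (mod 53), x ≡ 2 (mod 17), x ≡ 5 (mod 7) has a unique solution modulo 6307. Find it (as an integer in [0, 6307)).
x ≡ 495 (mod 6307); the representative in [0, 6307) is 495

The moduli 53, 17, 7 are pairwise coprime, so by the CRT there is a unique solution mod 53·17·7 = 6307.
Solve by successive substitution. Start with x ≡ 18 (mod 53).
  Combine with x ≡ 2 (mod 17): write x = 18 + 53·t and require 18 + 53·t ≡ 2 (mod 17), i.e. 53·t ≡ 2 − 18 ≡ 1 (mod 17). Since 53^(−1) ≡ 9 (mod 17) (53 ≡ 2 (mod 17)), t ≡ 9·1 ≡ 9 (mod 17). So x ≡ 18 + 53·9 = 495 (mod 901).
  Combine with x ≡ 5 (mod 7): write x = 495 + 901·t and require 495 + 901·t ≡ 5 (mod 7), i.e. 901·t ≡ 5 − 495 ≡ 0 (mod 7). Since 901^(−1) ≡ 3 (mod 7) (901 ≡ 5 (mod 7)), t ≡ 3·0 ≡ 0 (mod 7). So x ≡ 495 + 901·0 = 495 (mod 6307).
Unique solution in [0, 6307): x = 495.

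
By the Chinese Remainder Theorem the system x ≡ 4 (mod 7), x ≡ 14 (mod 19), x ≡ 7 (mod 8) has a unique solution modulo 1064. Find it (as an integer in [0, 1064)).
x ≡ 375 (mod 1064); the representative in [0, 1064) is 375

The moduli 7, 19, 8 are pairwise coprime, so by the CRT there is a unique solution mod 7·19·8 = 1064.
Solve by successive substitution. Start with x ≡ 4 (mod 7).
  Combine with x ≡ 14 (mod 19): write x = 4 + 7·t and require 4 + 7·t ≡ 14 (mod 19), i.e. 7·t ≡ 14 − 4 ≡ 10 (mod 19). Since 7^(−1) ≡ 11 (mod 19), t ≡ 11·10 ≡ 15 (mod 19). So x ≡ 4 + 7·15 = 109 (mod 133).
  Combine with x ≡ 7 (mod 8): write x = 109 + 133·t and require 109 + 133·t ≡ 7 (mod 8), i.e. 133·t ≡ 7 − 109 ≡ 2 (mod 8). Since 133^(−1) ≡ 5 (mod 8) (133 ≡ 5 (mod 8)), t ≡ 5·2 ≡ 2 (mod 8). So x ≡ 109 + 133·2 = 375 (mod 1064).
Unique solution in [0, 1064): x = 375.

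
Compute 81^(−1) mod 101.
81^(−1) ≡ 5 (mod 101)

Apply the extended Euclidean algorithm to (101, 81), tracking rows (r, s, t) with s·101 + t·81 = r. Each division r_prev = q·r_cur + r_new produces the new row as (previous row) − q·(current row):
  row A: (101, 1, 0)   [1·101 + 0·81 = 101]
  row B: (81, 0, 1)   [0·101 + 1·81 = 81]
  101 = 1·81 + 20   → row C = row A − 1·row B = (20, 1, −1)   [check: 1·101 − 1·81 = 20]
  81 = 4·20 + 1   → row D = row B − 4·row C = (1, −4, 5)   [check: −4·101 + 5·81 = 1]
  20 = 20·1 + 0   → remainder 0, stop. gcd = 1 (last nonzero row D).
The gcd is 1, so 81 is invertible mod 101. The last nonzero row gives −4·101 + 5·81 = 1, so t = 5. So 81^(−1) ≡ 5 (mod 101). Verify: 81 · 5 = 405 ≡ 1 (mod 101). ✓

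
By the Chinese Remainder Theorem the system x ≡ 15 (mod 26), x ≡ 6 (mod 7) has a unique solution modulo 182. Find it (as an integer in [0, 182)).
The moduli 26, 7 are pairwise coprime, so by the CRT there is a unique solution mod 26·7 = 182.
Solve by successive substitution. Start with x ≡ 15 (mod 26).
  Combine with x ≡ 6 (mod 7): write x = 15 + 26·t and require 15 + 26·t ≡ 6 (mod 7), i.e. 26·t ≡ 6 − 15 ≡ 5 (mod 7). Since 26^(−1) ≡ 3 (mod 7) (26 ≡ 5 (mod 7)), t ≡ 3·5 ≡ 1 (mod 7). So x ≡ 15 + 26·1 = 41 (mod 182).
Unique solution in [0, 182): x = 41.

Final answer: x ≡ 41 (mod 182); the representative in [0, 182) is 41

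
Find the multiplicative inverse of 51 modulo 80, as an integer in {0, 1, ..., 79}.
51^(−1) ≡ 11 (mod 80)

Apply the extended Euclidean algorithm to (80, 51), tracking rows (r, s, t) with s·80 + t·51 = r. Each division r_prev = q·r_cur + r_new produces the new row as (previous row) − q·(current row):
  row A: (80, 1, 0)   [1·80 + 0·51 = 80]
  row B: (51, 0, 1)   [0·80 + 1·51 = 51]
  80 = 1·51 + 29   → row C = row A − 1·row B = (29, 1, −1)   [check: 1·80 − 1·51 = 29]
  51 = 1·29 + 22   → row D = row B − 1·row C = (22, −1, 2)   [check: −1·80 + 2·51 = 22]
  29 = 1·22 + 7   → row E = row C − 1·row D = (7, 2, −3)   [check: 2·80 − 3·51 = 7]
  22 = 3·7 + 1   → row F = row D − 3·row E = (1, −7, 11)   [check: −7·80 + 11·51 = 1]
  7 = 7·1 + 0   → remainder 0, stop. gcd = 1 (last nonzero row F).
The gcd is 1, so 51 is invertible mod 80. The last nonzero row gives −7·80 + 11·51 = 1, so t = 11. So 51^(−1) ≡ 11 (mod 80). Verify: 51 · 11 = 561 ≡ 1 (mod 80). ✓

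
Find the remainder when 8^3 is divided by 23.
6

Use repeated squaring. Binary(3) = 11. Walk through the bits of the exponent 3 left-to-right: at each bit after the leading one, square the running value, then multiply by 8 if the bit is 1 (always reducing mod 23):
  bit 1 = 1 (leading): start with 8.
  bit 2 = 1: square 8^2 = 64 ≡ 18; bit is 1, so multiply 18·8 = 144 ≡ 6 (mod 23).
Final value: 8^3 ≡ 6 (mod 23).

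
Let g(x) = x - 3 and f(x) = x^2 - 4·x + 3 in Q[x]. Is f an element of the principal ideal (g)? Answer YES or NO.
In Q[x] the ideal (g) consists of all multiples of g, so f ∈ (g) iff g | f, i.e. iff the remainder of f on division by g is 0. Divide f by g (g is monic, so eliminate the leading term of the running remainder at each step):
  leading term x^2: subtract (x)·g(x) = x^2 - 3·x, leaving 3 - x
  leading term -x: subtract (-1)·g(x) = 3 - x, leaving 0
The remainder is 0, so f(x) = g(x) · h(x) with h(x) = x - 1. Hence g | f, i.e. f ∈ (g).

Final answer: YES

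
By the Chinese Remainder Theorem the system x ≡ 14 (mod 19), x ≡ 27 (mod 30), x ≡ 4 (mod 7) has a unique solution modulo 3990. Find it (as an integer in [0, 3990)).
The moduli 19, 30, 7 are pairwise coprime, so by the CRT there is a unique solution mod 19·30·7 = 3990.
Solve by successive substitution. Start with x ≡ 14 (mod 19).
  Combine with x ≡ 27 (mod 30): write x = 14 + 19·t and require 14 + 19·t ≡ 27 (mod 30), i.e. 19·t ≡ 27 − 14 ≡ 13 (mod 30). Since 19^(−1) ≡ 19 (mod 30), t ≡ 19·13 ≡ 7 (mod 30). So x ≡ 14 + 19·7 = 147 (mod 570).
  Combine with x ≡ 4 (mod 7): write x = 147 + 570·t and require 147 + 570·t ≡ 4 (mod 7), i.e. 570·t ≡ 4 − 147 ≡ 4 (mod 7). Since 570^(−1) ≡ 5 (mod 7) (570 ≡ 3 (mod 7)), t ≡ 5·4 ≡ 6 (mod 7). So x ≡ 147 + 570·6 = 3567 (mod 3990).
Unique solution in [0, 3990): x = 3567.

Final answer: x ≡ 3567 (mod 3990); the representative in [0, 3990) is 3567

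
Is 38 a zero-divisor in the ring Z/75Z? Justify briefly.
gcd(38, 75) = 1, so 38 is a unit in Z/75Z (it has a multiplicative inverse). A unit cannot be a zero-divisor: if 38·b ≡ 0 then multiplying both sides by 38^(−1) gives b ≡ 0. So 38 is not a zero-divisor.

Final answer: NO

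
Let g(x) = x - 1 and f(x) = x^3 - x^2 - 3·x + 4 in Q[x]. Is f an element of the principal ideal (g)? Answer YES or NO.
NO

In Q[x] the ideal (g) consists of all multiples of g, so f ∈ (g) iff g | f, i.e. iff the remainder of f on division by g is 0. Divide f by g (g is monic, so eliminate the leading term of the running remainder at each step):
  leading term x^3: subtract (x^2)·g(x) = x^3 - x^2, leaving 4 - 3·x
  leading term -3·x: subtract (-3)·g(x) = 3 - 3·x, leaving 1
The remainder r(x) = 1 ≠ 0 (and deg r < deg g), so g ∤ f, i.e. f ∉ (g).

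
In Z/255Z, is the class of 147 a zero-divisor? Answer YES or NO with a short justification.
gcd(147, 255) = 3 > 1, so 147 is not a unit in Z/255Z. In Z/nZ every nonzero non-unit is a zero-divisor: explicitly, take b = 255/gcd = 85 ≠ 0 (mod 255); then 147·85 = 12495 = 49·255, i.e. 147·85 ≡ 0 (mod 255). So 147 is a zero-divisor.

Final answer: YES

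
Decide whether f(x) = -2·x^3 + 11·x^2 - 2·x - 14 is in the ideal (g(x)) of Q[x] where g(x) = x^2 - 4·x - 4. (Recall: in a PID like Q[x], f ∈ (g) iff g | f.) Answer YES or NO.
NO

In Q[x] the ideal (g) consists of all multiples of g, so f ∈ (g) iff g | f, i.e. iff the remainder of f on division by g is 0. Divide f by g (g is monic, so eliminate the leading term of the running remainder at each step):
  leading term -2·x^3: subtract (-2·x)·g(x) = -2·x^3 + 8·x^2 + 8·x, leaving 3·x^2 - 10·x - 14
  leading term 3·x^2: subtract (3)·g(x) = 3·x^2 - 12·x - 12, leaving 2·x - 2
The remainder r(x) = 2·x - 2 ≠ 0 (and deg r < deg g), so g ∤ f, i.e. f ∉ (g).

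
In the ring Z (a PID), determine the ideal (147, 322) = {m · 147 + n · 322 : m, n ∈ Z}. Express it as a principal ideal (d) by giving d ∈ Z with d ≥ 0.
(147, 322) = (7); d = 7

In the PID Z, (a, b) is generated by gcd(a, b). Compute gcd(322, 147) with the extended Euclidean algorithm, tracking rows (r, s, t) with s·322 + t·147 = r:
  row A: (322, 1, 0)   [1·322 + 0·147 = 322]
  row B: (147, 0, 1)   [0·322 + 1·147 = 147]
  322 = 2·147 + 28   → row C = row A − 2·row B = (28, 1, −2)   [check: 1·322 − 2·147 = 28]
  147 = 5·28 + 7   → row D = row B − 5·row C = (7, −5, 11)   [check: −5·322 + 11·147 = 7]
  28 = 4·7 + 0   → remainder 0, stop. gcd = 7 (last nonzero row D).
So gcd(147, 322) = 7, with Bézout identity −5·322 + 11·147 = 7. Containment (⊇): the Bézout identity exhibits 7 as an element of (147, 322), giving (7) ⊆ (147, 322). Containment (⊆): since 7 | 147 and 7 | 322 (147 = 7·21, 322 = 7·46), every Z-linear combination of 147 and 322 is divisible by 7, so (147, 322) ⊆ (7). Therefore (147, 322) = (7), d = 7.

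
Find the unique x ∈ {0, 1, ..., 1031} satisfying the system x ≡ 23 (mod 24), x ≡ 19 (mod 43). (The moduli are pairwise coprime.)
The moduli 24, 43 are pairwise coprime, so by the CRT there is a unique solution mod 24·43 = 1032.
Solve by successive substitution. Start with x ≡ 23 (mod 24).
  Combine with x ≡ 19 (mod 43): write x = 23 + 24·t and require 23 + 24·t ≡ 19 (mod 43), i.e. 24·t ≡ 19 − 23 ≡ 39 (mod 43). Since 24^(−1) ≡ 9 (mod 43), t ≡ 9·39 ≡ 7 (mod 43). So x ≡ 23 + 24·7 = 191 (mod 1032).
Unique solution in [0, 1032): x = 191.

Final answer: x ≡ 191 (mod 1032); the representative in [0, 1032) is 191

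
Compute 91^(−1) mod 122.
91^(−1) ≡ 59 (mod 122)

Apply the extended Euclidean algorithm to (122, 91), tracking rows (r, s, t) with s·122 + t·91 = r. Each division r_prev = q·r_cur + r_new produces the new row as (previous row) − q·(current row):
  row A: (122, 1, 0)   [1·122 + 0·91 = 122]
  row B: (91, 0, 1)   [0·122 + 1·91 = 91]
  122 = 1·91 + 31   → row C = row A − 1·row B = (31, 1, −1)   [check: 1·122 − 1·91 = 31]
  91 = 2·31 + 29   → row D = row B − 2·row C = (29, −2, 3)   [check: −2·122 + 3·91 = 29]
  31 = 1·29 + 2   → row E = row C − 1·row D = (2, 3, −4)   [check: 3·122 − 4·91 = 2]
  29 = 14·2 + 1   → row F = row D − 14·row E = (1, −44, 59)   [check: −44·122 + 59·91 = 1]
  2 = 2·1 + 0   → remainder 0, stop. gcd = 1 (last nonzero row F).
The gcd is 1, so 91 is invertible mod 122. The last nonzero row gives −44·122 + 59·91 = 1, so t = 59. So 91^(−1) ≡ 59 (mod 122). Verify: 91 · 59 = 5369 ≡ 1 (mod 122). ✓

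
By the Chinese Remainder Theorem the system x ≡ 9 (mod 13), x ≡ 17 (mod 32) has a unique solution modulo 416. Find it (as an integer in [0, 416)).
x ≡ 113 (mod 416); the representative in [0, 416) is 113

The moduli 13, 32 are pairwise coprime, so by the CRT there is a unique solution mod 13·32 = 416.
Solve by successive substitution. Start with x ≡ 9 (mod 13).
  Combine with x ≡ 17 (mod 32): write x = 9 + 13·t and require 9 + 13·t ≡ 17 (mod 32), i.e. 13·t ≡ 17 − 9 ≡ 8 (mod 32). Since 13^(−1) ≡ 5 (mod 32), t ≡ 5·8 ≡ 8 (mod 32). So x ≡ 9 + 13·8 = 113 (mod 416).
Unique solution in [0, 416): x = 113.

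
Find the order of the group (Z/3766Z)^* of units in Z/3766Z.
|(Z/3766Z)^*| = 1608

(Z/3766Z)^* consists of the classes a with gcd(a, 3766) = 1, so its order is φ(3766). φ is multiplicative, with φ(p^e) = p^e − p^(e−1). Factorise 3766 = 2 · 7 · 269. Then
  φ(3766) = (2 − 1) · (7 − 1) · (269 − 1) = 1 · 6 · 268 = 1608.
Thus |(Z/3766Z)^*| = 1608.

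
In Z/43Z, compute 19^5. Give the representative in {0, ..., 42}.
Use repeated squaring. Binary(5) = 101. Walk through the bits of the exponent 5 left-to-right: at each bit after the leading one, square the running value, then multiply by 19 if the bit is 1 (always reducing mod 43):
  bit 1 = 1 (leading): start with 19.
  bit 2 = 0: square 19^2 = 361 ≡ 17 (mod 43).
  bit 3 = 1: square 17^2 = 289 ≡ 31; bit is 1, so multiply 31·19 = 589 ≡ 30 (mod 43).
Final value: 19^5 ≡ 30 (mod 43).

Final answer: 30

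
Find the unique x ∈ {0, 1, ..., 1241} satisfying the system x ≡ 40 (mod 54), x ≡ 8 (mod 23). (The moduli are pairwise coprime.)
x ≡ 1066 (mod 1242); the representative in [0, 1242) is 1066

The moduli 54, 23 are pairwise coprime, so by the CRT there is a unique solution mod 54·23 = 1242.
Solve by successive substitution. Start with x ≡ 40 (mod 54).
  Combine with x ≡ 8 (mod 23): write x = 40 + 54·t and require 40 + 54·t ≡ 8 (mod 23), i.e. 54·t ≡ 8 − 40 ≡ 14 (mod 23). Since 54^(−1) ≡ 3 (mod 23) (54 ≡ 8 (mod 23)), t ≡ 3·14 ≡ 19 (mod 23). So x ≡ 40 + 54·19 = 1066 (mod 1242).
Unique solution in [0, 1242): x = 1066.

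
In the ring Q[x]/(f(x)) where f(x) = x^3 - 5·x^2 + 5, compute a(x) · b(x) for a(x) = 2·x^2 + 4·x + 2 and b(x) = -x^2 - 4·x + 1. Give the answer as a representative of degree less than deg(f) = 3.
First multiply in Q[x] without reducing: a · b = -2·x^4 - 12·x^3 - 16·x^2 - 4·x + 2. Now divide by f(x) = x^3 - 5·x^2 + 5, eliminating the leading term at each step:
  leading term -2·x^4: subtract (-2·x)·f(x) = -2·x^4 + 10·x^3 - 10·x, leaving -22·x^3 - 16·x^2 + 6·x + 2
  leading term -22·x^3: subtract (-22)·f(x) = -22·x^3 + 110·x^2 - 110, leaving -126·x^2 + 6·x + 112
The degree is now < 3, so this is the remainder. Hence a · b ≡ -126·x^2 + 6·x + 112 in Q[x]/(f).

Final answer: a · b ≡ -126·x^2 + 6·x + 112 (mod f(x))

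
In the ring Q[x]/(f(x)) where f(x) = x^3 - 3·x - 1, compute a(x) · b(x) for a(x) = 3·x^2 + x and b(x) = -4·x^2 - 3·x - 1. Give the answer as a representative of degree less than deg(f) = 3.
a · b ≡ -42·x^2 - 52·x - 13 (mod f(x))

First multiply in Q[x] without reducing: a · b = -12·x^4 - 13·x^3 - 6·x^2 - x. Now divide by f(x) = x^3 - 3·x - 1, eliminating the leading term at each step:
  leading term -12·x^4: subtract (-12·x)·f(x) = -12·x^4 + 36·x^2 + 12·x, leaving -13·x^3 - 42·x^2 - 13·x
  leading term -13·x^3: subtract (-13)·f(x) = -13·x^3 + 39·x + 13, leaving -42·x^2 - 52·x - 13
The degree is now < 3, so this is the remainder. Hence a · b ≡ -42·x^2 - 52·x - 13 in Q[x]/(f).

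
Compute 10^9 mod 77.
Use repeated squaring. Binary(9) = 1001. Walk through the bits of the exponent 9 left-to-right: at each bit after the leading one, square the running value, then multiply by 10 if the bit is 1 (always reducing mod 77):
  bit 1 = 1 (leading): start with 10.
  bit 2 = 0: square 10^2 = 100 ≡ 23 (mod 77).
  bit 3 = 0: square 23^2 = 529 ≡ 67 (mod 77).
  bit 4 = 1: square 67^2 = 4489 ≡ 23; bit is 1, so multiply 23·10 = 230 ≡ 76 (mod 77).
Final value: 10^9 ≡ 76 (mod 77).

Final answer: 76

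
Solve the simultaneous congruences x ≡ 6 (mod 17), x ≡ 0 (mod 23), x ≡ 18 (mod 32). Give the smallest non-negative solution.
The moduli 17, 23, 32 are pairwise coprime, so by the CRT there is a unique solution mod 17·23·32 = 12512.
Solve by successive substitution. Start with x ≡ 6 (mod 17).
  Combine with x ≡ 0 (mod 23): write x = 6 + 17·t and require 6 + 17·t ≡ 0 (mod 23), i.e. 17·t ≡ 0 − 6 ≡ 17 (mod 23). Since 17^(−1) ≡ 19 (mod 23), t ≡ 19·17 ≡ 1 (mod 23). So x ≡ 6 + 17·1 = 23 (mod 391).
  Combine with x ≡ 18 (mod 32): write x = 23 + 391·t and require 23 + 391·t ≡ 18 (mod 32), i.e. 391·t ≡ 18 − 23 ≡ 27 (mod 32). Since 391^(−1) ≡ 23 (mod 32) (391 ≡ 7 (mod 32)), t ≡ 23·27 ≡ 13 (mod 32). So x ≡ 23 + 391·13 = 5106 (mod 12512).
Unique solution in [0, 12512): x = 5106.

Final answer: x ≡ 5106 (mod 12512); the representative in [0, 12512) is 5106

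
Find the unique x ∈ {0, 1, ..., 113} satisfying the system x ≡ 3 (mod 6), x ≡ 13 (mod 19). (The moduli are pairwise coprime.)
x ≡ 51 (mod 114); the representative in [0, 114) is 51

The moduli 6, 19 are pairwise coprime, so by the CRT there is a unique solution mod 6·19 = 114.
Solve by successive substitution. Start with x ≡ 3 (mod 6).
  Combine with x ≡ 13 (mod 19): write x = 3 + 6·t and require 3 + 6·t ≡ 13 (mod 19), i.e. 6·t ≡ 13 − 3 ≡ 10 (mod 19). Since 6^(−1) ≡ 16 (mod 19), t ≡ 16·10 ≡ 8 (mod 19). So x ≡ 3 + 6·8 = 51 (mod 114).
Unique solution in [0, 114): x = 51.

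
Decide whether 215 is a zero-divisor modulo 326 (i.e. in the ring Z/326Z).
gcd(215, 326) = 1, so 215 is a unit in Z/326Z (it has a multiplicative inverse). A unit cannot be a zero-divisor: if 215·b ≡ 0 then multiplying both sides by 215^(−1) gives b ≡ 0. So 215 is not a zero-divisor.

Final answer: NO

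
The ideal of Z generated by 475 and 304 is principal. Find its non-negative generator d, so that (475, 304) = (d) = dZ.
(475, 304) = (19); d = 19

In the PID Z, (a, b) is generated by gcd(a, b). Compute gcd(475, 304) with the extended Euclidean algorithm, tracking rows (r, s, t) with s·475 + t·304 = r:
  row A: (475, 1, 0)   [1·475 + 0·304 = 475]
  row B: (304, 0, 1)   [0·475 + 1·304 = 304]
  475 = 1·304 + 171   → row C = row A − 1·row B = (171, 1, −1)   [check: 1·475 − 1·304 = 171]
  304 = 1·171 + 133   → row D = row B − 1·row C = (133, −1, 2)   [check: −1·475 + 2·304 = 133]
  171 = 1·133 + 38   → row E = row C − 1·row D = (38, 2, −3)   [check: 2·475 − 3·304 = 38]
  133 = 3·38 + 19   → row F = row D − 3·row E = (19, −7, 11)   [check: −7·475 + 11·304 = 19]
  38 = 2·19 + 0   → remainder 0, stop. gcd = 19 (last nonzero row F).
So gcd(475, 304) = 19, with Bézout identity −7·475 + 11·304 = 19. Containment (⊇): the Bézout identity exhibits 19 as an element of (475, 304), giving (19) ⊆ (475, 304). Containment (⊆): since 19 | 475 and 19 | 304 (475 = 19·25, 304 = 19·16), every Z-linear combination of 475 and 304 is divisible by 19, so (475, 304) ⊆ (19). Therefore (475, 304) = (19), d = 19.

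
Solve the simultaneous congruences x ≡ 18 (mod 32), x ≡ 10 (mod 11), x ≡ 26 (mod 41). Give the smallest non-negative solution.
The moduli 32, 11, 41 are pairwise coprime, so by the CRT there is a unique solution mod 32·11·41 = 14432.
Solve by successive substitution. Start with x ≡ 18 (mod 32).
  Combine with x ≡ 10 (mod 11): write x = 18 + 32·t and require 18 + 32·t ≡ 10 (mod 11), i.e. 32·t ≡ 10 − 18 ≡ 3 (mod 11). Since 32^(−1) ≡ 10 (mod 11) (32 ≡ 10 (mod 11)), t ≡ 10·3 ≡ 8 (mod 11). So x ≡ 18 + 32·8 = 274 (mod 352).
  Combine with x ≡ 26 (mod 41): write x = 274 + 352·t and require 274 + 352·t ≡ 26 (mod 41), i.e. 352·t ≡ 26 − 274 ≡ 39 (mod 41). Since 352^(−1) ≡ 12 (mod 41) (352 ≡ 24 (mod 41)), t ≡ 12·39 ≡ 17 (mod 41). So x ≡ 274 + 352·17 = 6258 (mod 14432).
Unique solution in [0, 14432): x = 6258.

Final answer: x ≡ 6258 (mod 14432); the representative in [0, 14432) is 6258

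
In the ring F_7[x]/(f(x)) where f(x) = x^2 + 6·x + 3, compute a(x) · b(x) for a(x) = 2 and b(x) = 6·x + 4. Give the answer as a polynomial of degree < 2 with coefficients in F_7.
Multiply as integer polynomials: a · b = 12·x + 8. Reducing coefficients mod 7: a · b ≡ 5·x + 1. This already has degree < 2, so no reduction by f is needed. Hence a · b ≡ 5·x + 1 in F_7[x]/(f).

Final answer: a · b ≡ 5·x + 1 (mod f(x))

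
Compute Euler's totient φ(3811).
φ(3811) = 3672

φ is multiplicative, with φ(p^e) = p^e − p^(e−1). Factorise 3811 = 37 · 103. Then
  φ(3811) = (37 − 1) · (103 − 1) = 36 · 102 = 3672.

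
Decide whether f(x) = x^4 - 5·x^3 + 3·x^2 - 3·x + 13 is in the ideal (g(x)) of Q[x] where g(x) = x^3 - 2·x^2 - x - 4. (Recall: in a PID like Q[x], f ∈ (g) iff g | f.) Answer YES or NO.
In Q[x] the ideal (g) consists of all multiples of g, so f ∈ (g) iff g | f, i.e. iff the remainder of f on division by g is 0. Divide f by g (g is monic, so eliminate the leading term of the running remainder at each step):
  leading term x^4: subtract (x)·g(x) = x^4 - 2·x^3 - x^2 - 4·x, leaving -3·x^3 + 4·x^2 + x + 13
  leading term -3·x^3: subtract (-3)·g(x) = -3·x^3 + 6·x^2 + 3·x + 12, leaving -2·x^2 - 2·x + 1
The remainder r(x) = -2·x^2 - 2·x + 1 ≠ 0 (and deg r < deg g), so g ∤ f, i.e. f ∉ (g).

Final answer: NO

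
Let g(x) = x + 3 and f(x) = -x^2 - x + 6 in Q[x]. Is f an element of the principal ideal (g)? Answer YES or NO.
In Q[x] the ideal (g) consists of all multiples of g, so f ∈ (g) iff g | f, i.e. iff the remainder of f on division by g is 0. Divide f by g (g is monic, so eliminate the leading term of the running remainder at each step):
  leading term -x^2: subtract (-x)·g(x) = -x^2 - 3·x, leaving 2·x + 6
  leading term 2·x: subtract (2)·g(x) = 2·x + 6, leaving 0
The remainder is 0, so f(x) = g(x) · h(x) with h(x) = 2 - x. Hence g | f, i.e. f ∈ (g).

Final answer: YES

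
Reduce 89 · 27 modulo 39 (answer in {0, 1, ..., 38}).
24

Reduce the factors first: 89 ≡ 11 (mod 39), so 89 · 27 ≡ 11 · 27 (mod 39). 11 · 27 = 297. Dividing by 39: 297 = 7·39 + 24. So (89 · 27) mod 39 = 24.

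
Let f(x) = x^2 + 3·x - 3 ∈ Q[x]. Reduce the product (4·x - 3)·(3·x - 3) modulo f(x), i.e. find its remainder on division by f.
a · b ≡ 45 - 57·x (mod f(x))

First multiply in Q[x] without reducing: a · b = 12·x^2 - 21·x + 9. Now divide by f(x) = x^2 + 3·x - 3, eliminating the leading term at each step:
  leading term 12·x^2: subtract (12)·f(x) = 12·x^2 + 36·x - 36, leaving 45 - 57·x
The degree is now < 2, so this is the remainder. Hence a · b ≡ 45 - 57·x in Q[x]/(f).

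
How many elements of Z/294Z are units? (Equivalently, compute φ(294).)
An element a ∈ Z/294Z is a unit iff gcd(a, 294) = 1, so the number of units is φ(294). φ is multiplicative, with φ(p^e) = p^e − p^(e−1). Factorise 294 = 2 · 3 · 7^2. Then
  φ(294) = (2 − 1) · (3 − 1) · (7^2 − 7^1) = 1 · 2 · 42 = 84.

Final answer: Z/294Z has φ(294) = 84 units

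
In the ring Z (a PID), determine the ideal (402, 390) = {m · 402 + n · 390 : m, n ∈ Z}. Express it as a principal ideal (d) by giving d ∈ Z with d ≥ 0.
(402, 390) = (6); d = 6

In the PID Z, (a, b) is generated by gcd(a, b). Compute gcd(402, 390) with the extended Euclidean algorithm, tracking rows (r, s, t) with s·402 + t·390 = r:
  row A: (402, 1, 0)   [1·402 + 0·390 = 402]
  row B: (390, 0, 1)   [0·402 + 1·390 = 390]
  402 = 1·390 + 12   → row C = row A − 1·row B = (12, 1, −1)   [check: 1·402 − 1·390 = 12]
  390 = 32·12 + 6   → row D = row B − 32·row C = (6, −32, 33)   [check: −32·402 + 33·390 = 6]
  12 = 2·6 + 0   → remainder 0, stop. gcd = 6 (last nonzero row D).
So gcd(402, 390) = 6, with Bézout identity −32·402 + 33·390 = 6. Containment (⊇): the Bézout identity exhibits 6 as an element of (402, 390), giving (6) ⊆ (402, 390). Containment (⊆): since 6 | 402 and 6 | 390 (402 = 6·67, 390 = 6·65), every Z-linear combination of 402 and 390 is divisible by 6, so (402, 390) ⊆ (6). Therefore (402, 390) = (6), d = 6.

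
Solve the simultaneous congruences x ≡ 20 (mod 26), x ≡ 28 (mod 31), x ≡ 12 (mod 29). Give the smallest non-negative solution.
x ≡ 14164 (mod 23374); the representative in [0, 23374) is 14164

The moduli 26, 31, 29 are pairwise coprime, so by the CRT there is a unique solution mod 26·31·29 = 23374.
Solve by successive substitution. Start with x ≡ 20 (mod 26).
  Combine with x ≡ 28 (mod 31): write x = 20 + 26·t and require 20 + 26·t ≡ 28 (mod 31), i.e. 26·t ≡ 28 − 20 ≡ 8 (mod 31). Since 26^(−1) ≡ 6 (mod 31), t ≡ 6·8 ≡ 17 (mod 31). So x ≡ 20 + 26·17 = 462 (mod 806).
  Combine with x ≡ 12 (mod 29): write x = 462 + 806·t and require 462 + 806·t ≡ 12 (mod 29), i.e. 806·t ≡ 12 − 462 ≡ 14 (mod 29). Since 806^(−1) ≡ 24 (mod 29) (806 ≡ 23 (mod 29)), t ≡ 24·14 ≡ 17 (mod 29). So x ≡ 462 + 806·17 = 14164 (mod 23374).
Unique solution in [0, 23374): x = 14164.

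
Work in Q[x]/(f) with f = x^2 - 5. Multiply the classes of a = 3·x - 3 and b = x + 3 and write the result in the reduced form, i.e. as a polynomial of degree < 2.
First multiply in Q[x] without reducing: a · b = 3·x^2 + 6·x - 9. Now divide by f(x) = x^2 - 5, eliminating the leading term at each step:
  leading term 3·x^2: subtract (3)·f(x) = 3·x^2 - 15, leaving 6·x + 6
The degree is now < 2, so this is the remainder. Hence a · b ≡ 6·x + 6 in Q[x]/(f).

Final answer: a · b ≡ 6·x + 6 (mod f(x))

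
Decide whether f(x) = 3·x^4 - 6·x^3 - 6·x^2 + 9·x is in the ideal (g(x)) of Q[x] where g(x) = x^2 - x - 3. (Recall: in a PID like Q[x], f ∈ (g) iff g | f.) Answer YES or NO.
YES

In Q[x] the ideal (g) consists of all multiples of g, so f ∈ (g) iff g | f, i.e. iff the remainder of f on division by g is 0. Divide f by g (g is monic, so eliminate the leading term of the running remainder at each step):
  leading term 3·x^4: subtract (3·x^2)·g(x) = 3·x^4 - 3·x^3 - 9·x^2, leaving -3·x^3 + 3·x^2 + 9·x
  leading term -3·x^3: subtract (-3·x)·g(x) = -3·x^3 + 3·x^2 + 9·x, leaving 0
The remainder is 0, so f(x) = g(x) · h(x) with h(x) = 3·x^2 - 3·x. Hence g | f, i.e. f ∈ (g).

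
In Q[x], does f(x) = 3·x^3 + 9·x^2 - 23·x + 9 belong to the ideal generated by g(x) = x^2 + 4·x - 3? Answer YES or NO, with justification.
NO

In Q[x] the ideal (g) consists of all multiples of g, so f ∈ (g) iff g | f, i.e. iff the remainder of f on division by g is 0. Divide f by g (g is monic, so eliminate the leading term of the running remainder at each step):
  leading term 3·x^3: subtract (3·x)·g(x) = 3·x^3 + 12·x^2 - 9·x, leaving -3·x^2 - 14·x + 9
  leading term -3·x^2: subtract (-3)·g(x) = -3·x^2 - 12·x + 9, leaving -2·x
The remainder r(x) = -2·x ≠ 0 (and deg r < deg g), so g ∤ f, i.e. f ∉ (g).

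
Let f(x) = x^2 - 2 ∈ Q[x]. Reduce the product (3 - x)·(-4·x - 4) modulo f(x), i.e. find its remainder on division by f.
a · b ≡ -8·x - 4 (mod f(x))

First multiply in Q[x] without reducing: a · b = 4·x^2 - 8·x - 12. Now divide by f(x) = x^2 - 2, eliminating the leading term at each step:
  leading term 4·x^2: subtract (4)·f(x) = 4·x^2 - 8, leaving -8·x - 4
The degree is now < 2, so this is the remainder. Hence a · b ≡ -8·x - 4 in Q[x]/(f).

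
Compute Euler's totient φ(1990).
φ is multiplicative, with φ(p^e) = p^e − p^(e−1). Factorise 1990 = 2 · 5 · 199. Then
  φ(1990) = (2 − 1) · (5 − 1) · (199 − 1) = 1 · 4 · 198 = 792.

Final answer: φ(1990) = 792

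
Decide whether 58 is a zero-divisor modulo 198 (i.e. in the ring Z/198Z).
YES

gcd(58, 198) = 2 > 1, so 58 is not a unit in Z/198Z. In Z/nZ every nonzero non-unit is a zero-divisor: explicitly, take b = 198/gcd = 99 ≠ 0 (mod 198); then 58·99 = 5742 = 29·198, i.e. 58·99 ≡ 0 (mod 198). So 58 is a zero-divisor.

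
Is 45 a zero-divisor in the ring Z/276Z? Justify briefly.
gcd(45, 276) = 3 > 1, so 45 is not a unit in Z/276Z. In Z/nZ every nonzero non-unit is a zero-divisor: explicitly, take b = 276/gcd = 92 ≠ 0 (mod 276); then 45·92 = 4140 = 15·276, i.e. 45·92 ≡ 0 (mod 276). So 45 is a zero-divisor.

Final answer: YES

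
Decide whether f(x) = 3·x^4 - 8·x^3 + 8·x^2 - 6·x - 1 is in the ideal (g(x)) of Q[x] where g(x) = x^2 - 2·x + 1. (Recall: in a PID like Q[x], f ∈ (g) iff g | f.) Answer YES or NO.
In Q[x] the ideal (g) consists of all multiples of g, so f ∈ (g) iff g | f, i.e. iff the remainder of f on division by g is 0. Divide f by g (g is monic, so eliminate the leading term of the running remainder at each step):
  leading term 3·x^4: subtract (3·x^2)·g(x) = 3·x^4 - 6·x^3 + 3·x^2, leaving -2·x^3 + 5·x^2 - 6·x - 1
  leading term -2·x^3: subtract (-2·x)·g(x) = -2·x^3 + 4·x^2 - 2·x, leaving x^2 - 4·x - 1
  leading term x^2: subtract (1)·g(x) = x^2 - 2·x + 1, leaving -2·x - 2
The remainder r(x) = -2·x - 2 ≠ 0 (and deg r < deg g), so g ∤ f, i.e. f ∉ (g).

Final answer: NO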